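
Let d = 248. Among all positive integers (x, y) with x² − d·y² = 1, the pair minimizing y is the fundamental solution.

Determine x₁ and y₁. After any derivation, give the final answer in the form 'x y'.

√248 = [15; 1,2,1,30, …], period ℓ=4 (even) → k=3
a_0=15:  p_0=15·1+0=15,  q_0=15·0+1=1
a_1=1:  p_1=1·15+1=16,  q_1=1·1+0=1
a_2=2:  p_2=2·16+15=47,  q_2=2·1+1=3
a_3=1:  p_3=1·47+16=63,  q_3=1·3+1=4
(x₁, y₁) = (63, 4);  63² − 248·4² = 1 ✓

63 4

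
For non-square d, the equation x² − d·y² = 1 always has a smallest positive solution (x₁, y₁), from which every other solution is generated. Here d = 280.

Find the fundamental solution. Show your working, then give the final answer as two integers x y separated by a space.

251 15

√280 → a₀=16, period (1,2,1,2,1,32); ℓ=6 even so k=5
step 0: (16, 1)  from 16·(1,0) + (0,1)
step 1: (17, 1)  from 1·(16,1) + (1,0)
…
step 3: (67, 4)  from 1·(50,3) + (17,1)
step 4: (184, 11)  from 2·(67,4) + (50,3)
step 5: (251, 15)  from 1·(184,11) + (67,4)
→ (251, 15).  Check: 251²=63001, 280·15²=63000, difference 1.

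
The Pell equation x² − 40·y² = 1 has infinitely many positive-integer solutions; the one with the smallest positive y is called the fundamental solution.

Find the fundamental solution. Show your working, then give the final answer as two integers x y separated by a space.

√40 → a₀=6, period (3,12); ℓ=2 even so k=1
step 0: (6, 1)  from 6·(1,0) + (0,1)
step 1: (19, 3)  from 3·(6,1) + (1,0)
fundamental: x₁=19, y₁=3  (since 361 − 40·9 = 1)

19 3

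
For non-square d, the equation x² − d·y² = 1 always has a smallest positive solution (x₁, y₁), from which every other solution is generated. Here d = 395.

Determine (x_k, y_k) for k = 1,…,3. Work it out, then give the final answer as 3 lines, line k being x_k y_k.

d=395: √d = [19; 1,6,1,38] (ℓ=4, even), read p_3/q_3
step 0: (19, 1)  from 19·(1,0) + (0,1)
step 1: (20, 1)  from 1·(19,1) + (1,0)
step 2: (139, 7)  from 6·(20,1) + (19,1)
step 3: (159, 8)  from 1·(139,7) + (20,1)
→ (159, 8).  Check: 159²=25281, 395·8²=25280, difference 1.
(x_2, y_2) = (159·159 + 395·8·8, 159·8 + 8·159) = (50561, 2544)
(x_3, y_3) = (159·50561 + 395·8·2544, 159·2544 + 8·50561) = (16078239, 808984)

159 8
50561 2544
16078239 808984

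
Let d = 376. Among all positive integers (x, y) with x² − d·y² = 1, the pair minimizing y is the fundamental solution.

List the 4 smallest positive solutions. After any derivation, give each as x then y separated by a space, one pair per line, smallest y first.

√376 = [19; 2,1,1,3,1,…,1,2,38, …], period ℓ=16 (even) → k=15
step 0: (19, 1)  from 19·(1,0) + (0,1)
…
step 2: (58, 3)  from 1·(39,2) + (19,1)
…
step 4: (349, 18)  from 3·(97,5) + (58,3)
step 5: (446, 23)  from 1·(349,18) + (97,5)
step 6: (1241, 64)  from 2·(446,23) + (349,18)
step 7: (2928, 151)  from 2·(1241,64) + (446,23)
step 8: (12953, 668)  from 4·(2928,151) + (1241,64)
step 9: (28834, 1487)  from 2·(12953,668) + (2928,151)
step 10: (70621, 3642)  from 2·(28834,1487) + (12953,668)
step 11: (99455, 5129)  from 1·(70621,3642) + (28834,1487)
…
step 14: (837427, 43187)  from 1·(468441,24158) + (368986,19029)
step 15: (2143295, 110532)  from 2·(837427,43187) + (468441,24158)
(x₁, y₁) = (2143295, 110532);  2143295² − 376·110532² = 1 ✓
(x_2, y_2) = (2143295·2143295 + 376·110532·110532, 2143295·110532 + 110532·2143295) = (9187426914049, 473805365880)
(x_3, y_3) = (2143295·9187426914049 + 376·110532·473805365880, 2143295·473805365880 + 110532·9187426914049) = (39382732335491159615, 2031009343327438668)
(x_4, y_4) = (2143295·39382732335491159615 + 376·110532·2031009343327438668, 2143295·2031009343327438668 + 110532·39382732335491159615) = (168817626601983862467148801, 8706104341013491514496240)

2143295 110532
9187426914049 473805365880
39382732335491159615 2031009343327438668
168817626601983862467148801 8706104341013491514496240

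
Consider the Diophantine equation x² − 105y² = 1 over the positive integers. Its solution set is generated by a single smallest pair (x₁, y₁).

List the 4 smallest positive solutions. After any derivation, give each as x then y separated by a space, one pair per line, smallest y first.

√105 = [10; 4,20, …], period ℓ=2 (even) → k=1
a_0=10:  p_0=10·1+0=10,  q_0=10·0+1=1
a_1=4:  p_1=4·10+1=41,  q_1=4·1+0=4
(x₁, y₁) = (41, 4);  41² − 105·4² = 1 ✓
k=2:  x_2 = 41·41+105·4·4 = 3361,  y_2 = 41·4+4·41 = 328
k=3:  x_3 = 41·3361+105·4·328 = 275561,  y_3 = 41·328+4·3361 = 26892
k=4:  x_4 = 41·275561+105·4·26892 = 22592641,  y_4 = 41·26892+4·275561 = 2204816

41 4
3361 328
275561 26892
22592641 2204816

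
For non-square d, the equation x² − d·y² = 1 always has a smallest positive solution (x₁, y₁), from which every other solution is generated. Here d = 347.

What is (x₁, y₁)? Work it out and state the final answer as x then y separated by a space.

641602 34443

[18; 1,1,1,2,4,…,1,1,36] for √347; ℓ=14 ⇒ convergent index 13
i=0: a=18 ⇒ p=18, q=1
…
i=2: a=1 ⇒ p=37, q=2
i=3: a=1 ⇒ p=56, q=3
i=4: a=2 ⇒ p=149, q=8
i=5: a=4 ⇒ p=652, q=35
i=6: a=1 ⇒ p=801, q=43
i=7: a=17 ⇒ p=14269, q=766
i=8: a=1 ⇒ p=15070, q=809
i=9: a=4 ⇒ p=74549, q=4002
…
i=11: a=1 ⇒ p=238717, q=12815
i=12: a=1 ⇒ p=402885, q=21628
i=13: a=1 ⇒ p=641602, q=34443
→ (641602, 34443).  Check: 641602²=411653126404, 347·34443²=411653126403, difference 1.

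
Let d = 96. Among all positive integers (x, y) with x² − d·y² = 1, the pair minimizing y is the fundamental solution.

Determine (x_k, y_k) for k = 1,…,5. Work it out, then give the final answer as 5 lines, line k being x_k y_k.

49 5
4801 490
470449 48015
46099201 4704980
4517251249 461040025

√96 = [9; 1,3,1,18, …], period ℓ=4 (even) → k=3
k=0  a_k=9  p_k/q_k = 9/1
…
k=2  a_k=3  p_k/q_k = 39/4
k=3  a_k=1  p_k/q_k = 49/5
→ (49, 5).  Check: 49²=2401, 96·5²=2400, difference 1.
k=2:  x_2 = 49·49+96·5·5 = 4801,  y_2 = 49·5+5·49 = 490
k=3:  x_3 = 49·4801+96·5·490 = 470449,  y_3 = 49·490+5·4801 = 48015
k=4:  x_4 = 49·470449+96·5·48015 = 46099201,  y_4 = 49·48015+5·470449 = 4704980
k=5:  x_5 = 49·46099201+96·5·4704980 = 4517251249,  y_5 = 49·4704980+5·46099201 = 461040025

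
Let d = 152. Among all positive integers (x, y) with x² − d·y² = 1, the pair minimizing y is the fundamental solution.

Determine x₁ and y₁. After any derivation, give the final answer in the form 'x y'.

d=152: √d = [12; 3,24] (ℓ=2, even), read p_1/q_1
step 0: (12, 1)  from 12·(1,0) + (0,1)
step 1: (37, 3)  from 3·(12,1) + (1,0)
fundamental: x₁=37, y₁=3  (since 1369 − 152·9 = 1)

37 3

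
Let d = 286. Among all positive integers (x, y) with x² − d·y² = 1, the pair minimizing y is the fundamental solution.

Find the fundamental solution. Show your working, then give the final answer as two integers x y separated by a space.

561835 33222

√286 = [16; 1,10,3,3,2,3,3,10,1,32, …], period ℓ=10 (even) → k=9
a_0=16:  p_0=16·1+0=16,  q_0=16·0+1=1
…
a_2=10:  p_2=10·17+16=186,  q_2=10·1+1=11
a_3=3:  p_3=3·186+17=575,  q_3=3·11+1=34
a_4=3:  p_4=3·575+186=1911,  q_4=3·34+11=113
a_5=2:  p_5=2·1911+575=4397,  q_5=2·113+34=260
a_6=3:  p_6=3·4397+1911=15102,  q_6=3·260+113=893
a_7=3:  p_7=3·15102+4397=49703,  q_7=3·893+260=2939
a_8=10:  p_8=10·49703+15102=512132,  q_8=10·2939+893=30283
a_9=1:  p_9=1·512132+49703=561835,  q_9=1·30283+2939=33222
(x₁, y₁) = (561835, 33222);  561835² − 286·33222² = 1 ✓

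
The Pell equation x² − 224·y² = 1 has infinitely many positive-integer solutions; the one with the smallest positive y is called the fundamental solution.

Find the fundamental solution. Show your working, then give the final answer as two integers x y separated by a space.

d=224: √d = [14; 1,28] (ℓ=2, even), read p_1/q_1
step 0: (14, 1)  from 14·(1,0) + (0,1)
step 1: (15, 1)  from 1·(14,1) + (1,0)
(x₁, y₁) = (15, 1);  15² − 224·1² = 1 ✓

15 1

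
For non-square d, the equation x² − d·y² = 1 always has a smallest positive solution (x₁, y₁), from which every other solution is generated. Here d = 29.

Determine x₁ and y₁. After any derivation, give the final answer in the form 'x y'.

9801 1820

√29 = [5; 2,1,1,2,10, …], period ℓ=5 (odd) → k=9
k=0  a_k=5  p_k/q_k = 5/1
k=1  a_k=2  p_k/q_k = 11/2
…
k=4  a_k=2  p_k/q_k = 70/13
k=5  a_k=10  p_k/q_k = 727/135
k=6  a_k=2  p_k/q_k = 1524/283
…
k=8  a_k=1  p_k/q_k = 3775/701
k=9  a_k=2  p_k/q_k = 9801/1820
(x₁, y₁) = (9801, 1820);  9801² − 29·1820² = 1 ✓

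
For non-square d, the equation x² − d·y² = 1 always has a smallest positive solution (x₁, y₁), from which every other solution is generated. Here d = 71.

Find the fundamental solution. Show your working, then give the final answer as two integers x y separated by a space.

[8; 2,2,1,7,1,2,2,16] for √71; ℓ=8 ⇒ convergent index 7
step 0: (8, 1)  from 8·(1,0) + (0,1)
…
step 3: (59, 7)  from 1·(42,5) + (17,2)
…
step 6: (1483, 176)  from 2·(514,61) + (455,54)
step 7: (3480, 413)  from 2·(1483,176) + (514,61)
(x₁, y₁) = (3480, 413);  3480² − 71·413² = 1 ✓

3480 413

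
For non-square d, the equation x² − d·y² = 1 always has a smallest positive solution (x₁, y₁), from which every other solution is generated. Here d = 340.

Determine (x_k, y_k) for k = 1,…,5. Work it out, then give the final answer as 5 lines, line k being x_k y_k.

d=340: √d = [18; 2,3,1,1,1,…,3,2,36] (ℓ=14, even), read p_13/q_13
step 0: (18, 1)  from 18·(1,0) + (0,1)
…
step 2: (129, 7)  from 3·(37,2) + (18,1)
…
step 12: (125478, 6805)  from 3·(34813,1888) + (21039,1141)
step 13: (285769, 15498)  from 2·(125478,6805) + (34813,1888)
→ (285769, 15498).  Check: 285769²=81663921361, 340·15498²=81663921360, difference 1.
(x_2, y_2) = (285769·285769 + 340·15498·15498, 285769·15498 + 15498·285769) = (163327842721, 8857695924)
(x_3, y_3) = (285769·163327842721 + 340·15498·8857695924, 285769·8857695924 + 15498·163327842721) = (93348068572789129, 5062509812995614)
(x_4, y_4) = (285769·93348068572789129 + 340·15498·5062509812995614, 285769·5062509812995614 + 15498·93348068572789129) = (53351968415791425367681, 2893416733491029538408)
(x_5, y_5) = (285769·53351968415791425367681 + 340·15498·2893416733491029538408, 285769·2893416733491029538408 + 15498·53351968415791425367681) = (30492677324331251603220874249, 1653697613020933530509635890)

285769 15498
163327842721 8857695924
93348068572789129 5062509812995614
53351968415791425367681 2893416733491029538408
30492677324331251603220874249 1653697613020933530509635890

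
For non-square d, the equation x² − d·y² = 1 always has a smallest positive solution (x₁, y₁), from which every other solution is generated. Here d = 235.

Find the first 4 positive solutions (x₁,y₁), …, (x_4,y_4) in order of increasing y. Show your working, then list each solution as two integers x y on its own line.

46 3
4231 276
389206 25389
35802721 2335512

d=235: √d = [15; 3,30] (ℓ=2, even), read p_1/q_1
k=0  a_k=15  p_k/q_k = 15/1
k=1  a_k=3  p_k/q_k = 46/3
→ (46, 3).  Check: 46²=2116, 235·3²=2115, difference 1.
n=2: (46,3)∘(46,3) = (46·46+235·3·3, 46·3+3·46) = (4231,276)
n=3: (4231,276)∘(46,3) = (46·4231+235·3·276, 46·276+3·4231) = (389206,25389)
n=4: (389206,25389)∘(46,3) = (46·389206+235·3·25389, 46·25389+3·389206) = (35802721,2335512)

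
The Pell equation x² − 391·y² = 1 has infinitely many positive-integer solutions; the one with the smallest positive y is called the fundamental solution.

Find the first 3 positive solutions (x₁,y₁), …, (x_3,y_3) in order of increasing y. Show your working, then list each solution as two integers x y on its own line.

[19; 1,3,2,2,1,…,3,1,38] for √391; ℓ=16 ⇒ convergent index 15
step 0: (19, 1)  from 19·(1,0) + (0,1)
…
step 10: (160266, 8105)  from 1·(107747,5449) + (52519,2656)
…
step 14: (5678083, 287153)  from 3·(1660597,83980) + (696292,35213)
step 15: (7338680, 371133)  from 1·(5678083,287153) + (1660597,83980)
fundamental: x₁=7338680, y₁=371133  (since 53856224142400 − 391·137739703689 = 1)
k=2:  x_2 = 7338680·7338680+391·371133·371133 = 107712448284799,  y_2 = 7338680·371133+371133·7338680 = 5447252648880
k=3:  x_3 = 7338680·107712448284799+391·371133·5447252648880 = 1580934379957370111960,  y_3 = 7338680·5447252648880+371133·107712448284799 = 79951288138564985667

7338680 371133
107712448284799 5447252648880
1580934379957370111960 79951288138564985667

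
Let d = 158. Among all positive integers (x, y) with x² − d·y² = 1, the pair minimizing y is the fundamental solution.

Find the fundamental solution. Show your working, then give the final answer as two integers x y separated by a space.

[12; 1,1,3,12,3,1,1,24] for √158; ℓ=8 ⇒ convergent index 7
i=0: a=12 ⇒ p=12, q=1
i=1: a=1 ⇒ p=13, q=1
…
i=3: a=3 ⇒ p=88, q=7
i=4: a=12 ⇒ p=1081, q=86
…
i=6: a=1 ⇒ p=4412, q=351
i=7: a=1 ⇒ p=7743, q=616
(x₁, y₁) = (7743, 616);  7743² − 158·616² = 1 ✓

7743 616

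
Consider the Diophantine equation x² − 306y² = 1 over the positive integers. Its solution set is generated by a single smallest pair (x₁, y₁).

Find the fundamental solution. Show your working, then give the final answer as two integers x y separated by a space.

√306 = [17; 2,34, …], period ℓ=2 (even) → k=1
a_0=17:  p_0=17·1+0=17,  q_0=17·0+1=1
a_1=2:  p_1=2·17+1=35,  q_1=2·1+0=2
fundamental: x₁=35, y₁=2  (since 1225 − 306·4 = 1)

35 2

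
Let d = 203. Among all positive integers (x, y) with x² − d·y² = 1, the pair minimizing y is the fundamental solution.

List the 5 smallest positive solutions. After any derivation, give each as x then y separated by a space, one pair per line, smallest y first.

57 4
6497 456
740601 51980
84422017 5925264
9623369337 675428116

d=203: √d = [14; 4,28] (ℓ=2, even), read p_1/q_1
i=0: a=14 ⇒ p=14, q=1
i=1: a=4 ⇒ p=57, q=4
(x₁, y₁) = (57, 4);  57² − 203·4² = 1 ✓
n=2: (57,4)∘(57,4) = (57·57+203·4·4, 57·4+4·57) = (6497,456)
n=3: (6497,456)∘(57,4) = (57·6497+203·4·456, 57·456+4·6497) = (740601,51980)
n=4: (740601,51980)∘(57,4) = (57·740601+203·4·51980, 57·51980+4·740601) = (84422017,5925264)
n=5: (84422017,5925264)∘(57,4) = (57·84422017+203·4·5925264, 57·5925264+4·84422017) = (9623369337,675428116)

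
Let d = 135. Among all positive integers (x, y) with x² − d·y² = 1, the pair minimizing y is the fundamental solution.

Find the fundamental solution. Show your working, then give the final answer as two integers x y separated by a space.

244 21

√135 = [11; 1,1,1,1,1,1,1,22, …], period ℓ=8 (even) → k=7
a_0=11:  p_0=11·1+0=11,  q_0=11·0+1=1
a_1=1:  p_1=1·11+1=12,  q_1=1·1+0=1
a_2=1:  p_2=1·12+11=23,  q_2=1·1+1=2
a_3=1:  p_3=1·23+12=35,  q_3=1·2+1=3
…
a_5=1:  p_5=1·58+35=93,  q_5=1·5+3=8
a_6=1:  p_6=1·93+58=151,  q_6=1·8+5=13
a_7=1:  p_7=1·151+93=244,  q_7=1·13+8=21
→ (244, 21).  Check: 244²=59536, 135·21²=59535, difference 1.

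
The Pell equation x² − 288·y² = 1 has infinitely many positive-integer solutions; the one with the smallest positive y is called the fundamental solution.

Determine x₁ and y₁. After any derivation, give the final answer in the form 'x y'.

17 1

√288 → a₀=16, period (1,32); ℓ=2 even so k=1
a_0=16:  p_0=16·1+0=16,  q_0=16·0+1=1
a_1=1:  p_1=1·16+1=17,  q_1=1·1+0=1
(x₁, y₁) = (17, 1);  17² − 288·1² = 1 ✓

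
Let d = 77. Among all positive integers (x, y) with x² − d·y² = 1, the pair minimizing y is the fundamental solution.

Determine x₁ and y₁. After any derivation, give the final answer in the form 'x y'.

√77 = [8; 1,3,2,3,1,16, …], period ℓ=6 (even) → k=5
a_0=8:  p_0=8·1+0=8,  q_0=8·0+1=1
a_1=1:  p_1=1·8+1=9,  q_1=1·1+0=1
…
a_4=3:  p_4=3·79+35=272,  q_4=3·9+4=31
a_5=1:  p_5=1·272+79=351,  q_5=1·31+9=40
→ (351, 40).  Check: 351²=123201, 77·40²=123200, difference 1.

351 40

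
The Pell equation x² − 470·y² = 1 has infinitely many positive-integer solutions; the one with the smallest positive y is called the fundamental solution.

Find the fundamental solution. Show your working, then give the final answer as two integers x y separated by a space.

1691 78

√470 → a₀=21, period (1,2,8,2,1,42); ℓ=6 even so k=5
a_0=21:  p_0=21·1+0=21,  q_0=21·0+1=1
a_1=1:  p_1=1·21+1=22,  q_1=1·1+0=1
a_2=2:  p_2=2·22+21=65,  q_2=2·1+1=3
a_3=8:  p_3=8·65+22=542,  q_3=8·3+1=25
a_4=2:  p_4=2·542+65=1149,  q_4=2·25+3=53
a_5=1:  p_5=1·1149+542=1691,  q_5=1·53+25=78
(x₁, y₁) = (1691, 78);  1691² − 470·78² = 1 ✓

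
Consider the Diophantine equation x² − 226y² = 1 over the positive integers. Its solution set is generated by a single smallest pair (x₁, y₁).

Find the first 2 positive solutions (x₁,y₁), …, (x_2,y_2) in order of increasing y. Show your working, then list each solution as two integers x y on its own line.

451 30
406801 27060

d=226: √d = [15; 30] (ℓ=1, odd), read p_1/q_1
i=0: a=15 ⇒ p=15, q=1
i=1: a=30 ⇒ p=451, q=30
fundamental: x₁=451, y₁=30  (since 203401 − 226·900 = 1)
(451+30√226)^2 = 406801 + 27060√226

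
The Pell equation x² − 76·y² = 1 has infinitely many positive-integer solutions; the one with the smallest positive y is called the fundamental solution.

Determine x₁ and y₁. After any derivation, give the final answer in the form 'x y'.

√76 → a₀=8, period (1,2,1,1,5,4,5,1,1,2,1,16); ℓ=12 even so k=11
k=0  a_k=8  p_k/q_k = 8/1
…
k=2  a_k=2  p_k/q_k = 26/3
k=3  a_k=1  p_k/q_k = 35/4
…
k=6  a_k=4  p_k/q_k = 1421/163
k=7  a_k=5  p_k/q_k = 7445/854
k=8  a_k=1  p_k/q_k = 8866/1017
…
k=10  a_k=2  p_k/q_k = 41488/4759
k=11  a_k=1  p_k/q_k = 57799/6630
fundamental: x₁=57799, y₁=6630  (since 3340724401 − 76·43956900 = 1)

57799 6630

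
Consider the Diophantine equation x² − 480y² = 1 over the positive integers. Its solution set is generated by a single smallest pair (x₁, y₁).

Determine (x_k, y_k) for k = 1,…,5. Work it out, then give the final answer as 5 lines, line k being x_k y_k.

[21; 1,9,1,42] for √480; ℓ=4 ⇒ convergent index 3
a_0=21:  p_0=21·1+0=21,  q_0=21·0+1=1
a_1=1:  p_1=1·21+1=22,  q_1=1·1+0=1
a_2=9:  p_2=9·22+21=219,  q_2=9·1+1=10
a_3=1:  p_3=1·219+22=241,  q_3=1·10+1=11
(x₁, y₁) = (241, 11);  241² − 480·11² = 1 ✓
(241+11√480)^2 = 116161 + 5302√480
(241+11√480)^3 = 55989361 + 2555553√480
(241+11√480)^4 = 26986755841 + 1231771244√480
(241+11√480)^5 = 13007560326001 + 593711184055√480

241 11
116161 5302
55989361 2555553
26986755841 1231771244
13007560326001 593711184055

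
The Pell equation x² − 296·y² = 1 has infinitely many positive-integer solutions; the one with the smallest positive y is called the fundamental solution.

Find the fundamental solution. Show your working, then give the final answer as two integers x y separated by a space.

3699 215

d=296: √d = [17; 4,1,7,1,4,34] (ℓ=6, even), read p_5/q_5
a_0=17:  p_0=17·1+0=17,  q_0=17·0+1=1
…
a_2=1:  p_2=1·69+17=86,  q_2=1·4+1=5
…
a_4=1:  p_4=1·671+86=757,  q_4=1·39+5=44
a_5=4:  p_5=4·757+671=3699,  q_5=4·44+39=215
fundamental: x₁=3699, y₁=215  (since 13682601 − 296·46225 = 1)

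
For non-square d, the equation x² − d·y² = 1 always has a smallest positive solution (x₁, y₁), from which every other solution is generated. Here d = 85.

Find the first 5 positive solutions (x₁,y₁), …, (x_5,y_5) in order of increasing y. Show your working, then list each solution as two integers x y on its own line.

285769 30996
163327842721 17715391848
93348068572789129 10125019625991228
53351968415791425367681 5786833466982059076816
30492677324331251603220874249 3307395226041867061019271780

√85 → a₀=9, period (4,1,1,4,18); ℓ=5 odd so k=9
step 0: (9, 1)  from 9·(1,0) + (0,1)
step 1: (37, 4)  from 4·(9,1) + (1,0)
…
step 4: (378, 41)  from 4·(83,9) + (46,5)
…
step 6: (27926, 3029)  from 4·(6887,747) + (378,41)
step 7: (34813, 3776)  from 1·(27926,3029) + (6887,747)
step 8: (62739, 6805)  from 1·(34813,3776) + (27926,3029)
step 9: (285769, 30996)  from 4·(62739,6805) + (34813,3776)
fundamental: x₁=285769, y₁=30996  (since 81663921361 − 85·960752016 = 1)
(x_2, y_2) = (285769·285769 + 85·30996·30996, 285769·30996 + 30996·285769) = (163327842721, 17715391848)
(x_3, y_3) = (285769·163327842721 + 85·30996·17715391848, 285769·17715391848 + 30996·163327842721) = (93348068572789129, 10125019625991228)
(x_4, y_4) = (285769·93348068572789129 + 85·30996·10125019625991228, 285769·10125019625991228 + 30996·93348068572789129) = (53351968415791425367681, 5786833466982059076816)
(x_5, y_5) = (285769·53351968415791425367681 + 85·30996·5786833466982059076816, 285769·5786833466982059076816 + 30996·53351968415791425367681) = (30492677324331251603220874249, 3307395226041867061019271780)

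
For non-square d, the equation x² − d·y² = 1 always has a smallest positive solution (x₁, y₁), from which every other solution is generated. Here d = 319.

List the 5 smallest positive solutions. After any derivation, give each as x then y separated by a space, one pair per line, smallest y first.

√319 = [17; 1,6,5,1,4,…,6,1,34, …], period ℓ=14 (even) → k=13
step 0: (17, 1)  from 17·(1,0) + (0,1)
step 1: (18, 1)  from 1·(17,1) + (1,0)
…
step 3: (643, 36)  from 5·(125,7) + (18,1)
step 4: (768, 43)  from 1·(643,36) + (125,7)
step 5: (3715, 208)  from 4·(768,43) + (643,36)
…
step 9: (250816, 14043)  from 4·(58797,3292) + (15628,875)
step 10: (309613, 17335)  from 1·(250816,14043) + (58797,3292)
…
step 12: (11102899, 621643)  from 6·(1798881,100718) + (309613,17335)
step 13: (12901780, 722361)  from 1·(11102899,621643) + (1798881,100718)
(x₁, y₁) = (12901780, 722361);  12901780² − 319·722361² = 1 ✓
(x_2, y_2) = (12901780·12901780 + 319·722361·722361, 12901780·722361 + 722361·12901780) = (332911854336799, 18639485405160)
(x_3, y_3) = (12901780·332911854336799 + 319·722361·18639485405160, 12901780·18639485405160 + 722361·332911854336799) = (8590311008090840302660, 480965080021169647239)
(x_4, y_4) = (12901780·8590311008090840302660 + 319·722361·480965080021169647239, 12901780·480965080021169647239 + 722361·8590311008090840302660) = (221660605515932150288251132801, 12410611300231033623224965680)
(x_5, y_5) = (12901780·221660605515932150288251132801 + 319·722361·12410611300231033623224965680, 12901780·12410611300231033623224965680 + 722361·221660605515932150288251132801) = (5719632734066677605580897309458268900, 320237953322189008993822774252173561)

12901780 722361
332911854336799 18639485405160
8590311008090840302660 480965080021169647239
221660605515932150288251132801 12410611300231033623224965680
5719632734066677605580897309458268900 320237953322189008993822774252173561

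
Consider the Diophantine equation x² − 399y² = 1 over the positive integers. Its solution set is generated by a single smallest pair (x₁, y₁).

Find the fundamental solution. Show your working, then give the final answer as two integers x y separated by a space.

√399 = [19; 1,38, …], period ℓ=2 (even) → k=1
a_0=19:  p_0=19·1+0=19,  q_0=19·0+1=1
a_1=1:  p_1=1·19+1=20,  q_1=1·1+0=1
fundamental: x₁=20, y₁=1  (since 400 − 399·1 = 1)

20 1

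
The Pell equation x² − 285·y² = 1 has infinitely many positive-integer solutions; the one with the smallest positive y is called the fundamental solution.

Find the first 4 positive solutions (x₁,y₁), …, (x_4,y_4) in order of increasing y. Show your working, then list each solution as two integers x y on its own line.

√285 → a₀=16, period (1,7,2,7,1,32); ℓ=6 even so k=5
a_0=16:  p_0=16·1+0=16,  q_0=16·0+1=1
a_1=1:  p_1=1·16+1=17,  q_1=1·1+0=1
a_2=7:  p_2=7·17+16=135,  q_2=7·1+1=8
…
a_4=7:  p_4=7·287+135=2144,  q_4=7·17+8=127
a_5=1:  p_5=1·2144+287=2431,  q_5=1·127+17=144
(x₁, y₁) = (2431, 144);  2431² − 285·144² = 1 ✓
(x_2, y_2) = (2431·2431 + 285·144·144, 2431·144 + 144·2431) = (11819521, 700128)
(x_3, y_3) = (2431·11819521 + 285·144·700128, 2431·700128 + 144·11819521) = (57466508671, 3404022192)
(x_4, y_4) = (2431·57466508671 + 285·144·3404022192, 2431·3404022192 + 144·57466508671) = (279402153338881, 16550355197376)

2431 144
11819521 700128
57466508671 3404022192
279402153338881 16550355197376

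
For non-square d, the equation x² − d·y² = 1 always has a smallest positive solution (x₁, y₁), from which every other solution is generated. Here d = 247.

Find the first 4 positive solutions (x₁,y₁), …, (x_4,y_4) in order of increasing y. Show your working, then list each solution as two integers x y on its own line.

[15; 1,2,1,1,9,1,9,1,1,2,1,30] for √247; ℓ=12 ⇒ convergent index 11
k=0  a_k=15  p_k/q_k = 15/1
k=1  a_k=1  p_k/q_k = 16/1
k=2  a_k=2  p_k/q_k = 47/3
k=3  a_k=1  p_k/q_k = 63/4
k=4  a_k=1  p_k/q_k = 110/7
k=5  a_k=9  p_k/q_k = 1053/67
…
k=7  a_k=9  p_k/q_k = 11520/733
k=8  a_k=1  p_k/q_k = 12683/807
k=9  a_k=1  p_k/q_k = 24203/1540
k=10  a_k=2  p_k/q_k = 61089/3887
k=11  a_k=1  p_k/q_k = 85292/5427
(x₁, y₁) = (85292, 5427);  85292² − 247·5427² = 1 ✓
(x_2, y_2) = (85292·85292 + 247·5427·5427, 85292·5427 + 5427·85292) = (14549450527, 925759368)
(x_3, y_3) = (85292·14549450527 + 247·5427·925759368, 85292·925759368 + 5427·14549450527) = (2481903468612476, 157919736025485)
(x_4, y_4) = (85292·2481903468612476 + 247·5427·157919736025485, 85292·157919736025485 + 5427·2481903468612476) = (423373021275241155457, 26938580249245573872)

85292 5427
14549450527 925759368
2481903468612476 157919736025485
423373021275241155457 26938580249245573872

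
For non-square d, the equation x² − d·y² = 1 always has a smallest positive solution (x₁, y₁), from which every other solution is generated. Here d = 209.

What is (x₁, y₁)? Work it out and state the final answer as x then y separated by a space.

d=209: √d = [14; 2,5,3,2,3,5,2,28] (ℓ=8, even), read p_7/q_7
step 0: (14, 1)  from 14·(1,0) + (0,1)
…
step 2: (159, 11)  from 5·(29,2) + (14,1)
step 3: (506, 35)  from 3·(159,11) + (29,2)
step 4: (1171, 81)  from 2·(506,35) + (159,11)
…
step 6: (21266, 1471)  from 5·(4019,278) + (1171,81)
step 7: (46551, 3220)  from 2·(21266,1471) + (4019,278)
(x₁, y₁) = (46551, 3220);  46551² − 209·3220² = 1 ✓

46551 3220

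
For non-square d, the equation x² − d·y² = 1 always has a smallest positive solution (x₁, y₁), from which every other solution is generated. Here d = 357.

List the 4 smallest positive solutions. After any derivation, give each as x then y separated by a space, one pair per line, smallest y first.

[18; 1,8,2,8,1,36] for √357; ℓ=6 ⇒ convergent index 5
i=0: a=18 ⇒ p=18, q=1
…
i=3: a=2 ⇒ p=359, q=19
i=4: a=8 ⇒ p=3042, q=161
i=5: a=1 ⇒ p=3401, q=180
→ (3401, 180).  Check: 3401²=11566801, 357·180²=11566800, difference 1.
n=2: (3401,180)∘(3401,180) = (3401·3401+357·180·180, 3401·180+180·3401) = (23133601,1224360)
n=3: (23133601,1224360)∘(3401,180) = (3401·23133601+357·180·1224360, 3401·1224360+180·23133601) = (157354750601,8328096540)
n=4: (157354750601,8328096540)∘(3401,180) = (3401·157354750601+357·180·8328096540, 3401·8328096540+180·157354750601) = (1070326990454401,56647711440720)

3401 180
23133601 1224360
157354750601 8328096540
1070326990454401 56647711440720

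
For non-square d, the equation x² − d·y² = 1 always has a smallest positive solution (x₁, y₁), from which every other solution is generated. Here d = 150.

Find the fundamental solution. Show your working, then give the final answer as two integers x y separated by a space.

[12; 4,24] for √150; ℓ=2 ⇒ convergent index 1
a_0=12:  p_0=12·1+0=12,  q_0=12·0+1=1
a_1=4:  p_1=4·12+1=49,  q_1=4·1+0=4
fundamental: x₁=49, y₁=4  (since 2401 − 150·16 = 1)

49 4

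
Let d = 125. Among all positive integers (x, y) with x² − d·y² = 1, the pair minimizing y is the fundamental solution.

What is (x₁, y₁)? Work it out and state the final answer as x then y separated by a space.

930249 83204

√125 → a₀=11, period (5,1,1,5,22); ℓ=5 odd so k=9
a_0=11:  p_0=11·1+0=11,  q_0=11·0+1=1
a_1=5:  p_1=5·11+1=56,  q_1=5·1+0=5
…
a_5=22:  p_5=22·682+123=15127,  q_5=22·61+11=1353
…
a_8=1:  p_8=1·91444+76317=167761,  q_8=1·8179+6826=15005
a_9=5:  p_9=5·167761+91444=930249,  q_9=5·15005+8179=83204
→ (930249, 83204).  Check: 930249²=865363202001, 125·83204²=865363202000, difference 1.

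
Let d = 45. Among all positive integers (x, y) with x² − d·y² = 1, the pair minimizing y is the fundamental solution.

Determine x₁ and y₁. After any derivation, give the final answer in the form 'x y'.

161 24

√45 → a₀=6, period (1,2,2,2,1,12); ℓ=6 even so k=5
i=0: a=6 ⇒ p=6, q=1
i=1: a=1 ⇒ p=7, q=1
…
i=3: a=2 ⇒ p=47, q=7
i=4: a=2 ⇒ p=114, q=17
i=5: a=1 ⇒ p=161, q=24
(x₁, y₁) = (161, 24);  161² − 45·24² = 1 ✓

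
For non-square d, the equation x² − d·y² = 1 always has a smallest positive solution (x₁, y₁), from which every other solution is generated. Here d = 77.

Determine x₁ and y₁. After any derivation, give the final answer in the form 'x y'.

√77 = [8; 1,3,2,3,1,16, …], period ℓ=6 (even) → k=5
step 0: (8, 1)  from 8·(1,0) + (0,1)
…
step 2: (35, 4)  from 3·(9,1) + (8,1)
…
step 4: (272, 31)  from 3·(79,9) + (35,4)
step 5: (351, 40)  from 1·(272,31) + (79,9)
(x₁, y₁) = (351, 40);  351² − 77·40² = 1 ✓

351 40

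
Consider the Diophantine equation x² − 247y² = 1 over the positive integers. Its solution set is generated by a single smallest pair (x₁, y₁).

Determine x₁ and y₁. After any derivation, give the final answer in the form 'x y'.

85292 5427

d=247: √d = [15; 1,2,1,1,9,1,9,1,1,2,1,30] (ℓ=12, even), read p_11/q_11
k=0  a_k=15  p_k/q_k = 15/1
k=1  a_k=1  p_k/q_k = 16/1
…
k=9  a_k=1  p_k/q_k = 24203/1540
k=10  a_k=2  p_k/q_k = 61089/3887
k=11  a_k=1  p_k/q_k = 85292/5427
fundamental: x₁=85292, y₁=5427  (since 7274725264 − 247·29452329 = 1)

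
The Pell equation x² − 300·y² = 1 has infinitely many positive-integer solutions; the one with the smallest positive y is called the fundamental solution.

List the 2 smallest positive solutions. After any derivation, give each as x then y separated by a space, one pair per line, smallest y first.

1351 78
3650401 210756

d=300: √d = [17; 3,8,3,34] (ℓ=4, even), read p_3/q_3
step 0: (17, 1)  from 17·(1,0) + (0,1)
step 1: (52, 3)  from 3·(17,1) + (1,0)
step 2: (433, 25)  from 8·(52,3) + (17,1)
step 3: (1351, 78)  from 3·(433,25) + (52,3)
fundamental: x₁=1351, y₁=78  (since 1825201 − 300·6084 = 1)
n=2: (1351,78)∘(1351,78) = (1351·1351+300·78·78, 1351·78+78·1351) = (3650401,210756)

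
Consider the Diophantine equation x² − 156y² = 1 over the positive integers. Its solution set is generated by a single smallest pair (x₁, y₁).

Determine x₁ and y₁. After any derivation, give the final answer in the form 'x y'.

25 2

√156 → a₀=12, period (2,24); ℓ=2 even so k=1
a_0=12:  p_0=12·1+0=12,  q_0=12·0+1=1
a_1=2:  p_1=2·12+1=25,  q_1=2·1+0=2
fundamental: x₁=25, y₁=2  (since 625 − 156·4 = 1)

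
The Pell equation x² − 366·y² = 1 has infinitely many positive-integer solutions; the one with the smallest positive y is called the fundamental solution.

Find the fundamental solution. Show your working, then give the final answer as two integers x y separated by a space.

d=366: √d = [19; 7,1,1,1,2,12,2,1,1,1,7,38] (ℓ=12, even), read p_11/q_11
k=0  a_k=19  p_k/q_k = 19/1
k=1  a_k=7  p_k/q_k = 134/7
k=2  a_k=1  p_k/q_k = 153/8
k=3  a_k=1  p_k/q_k = 287/15
…
k=5  a_k=2  p_k/q_k = 1167/61
…
k=7  a_k=2  p_k/q_k = 30055/1571
k=8  a_k=1  p_k/q_k = 44499/2326
k=9  a_k=1  p_k/q_k = 74554/3897
k=10  a_k=1  p_k/q_k = 119053/6223
k=11  a_k=7  p_k/q_k = 907925/47458
→ (907925, 47458).  Check: 907925²=824327805625, 366·47458²=824327805624, difference 1.

907925 47458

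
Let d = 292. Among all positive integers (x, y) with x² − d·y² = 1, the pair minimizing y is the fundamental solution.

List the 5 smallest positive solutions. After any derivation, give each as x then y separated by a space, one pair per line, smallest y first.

2281249 133500
10408194000001 609093483000
47487364308614281249 2778987798000400500
216661004683313632776000001 12679126270400622186966000
988515400545561595548925838281249 57848488250447518938990000667500

√292 → a₀=17, period (11,2,1,3,8,3,1,2,11,34); ℓ=10 even so k=9
step 0: (17, 1)  from 17·(1,0) + (0,1)
step 1: (188, 11)  from 11·(17,1) + (1,0)
step 2: (393, 23)  from 2·(188,11) + (17,1)
step 3: (581, 34)  from 1·(393,23) + (188,11)
step 4: (2136, 125)  from 3·(581,34) + (393,23)
step 5: (17669, 1034)  from 8·(2136,125) + (581,34)
step 6: (55143, 3227)  from 3·(17669,1034) + (2136,125)
step 7: (72812, 4261)  from 1·(55143,3227) + (17669,1034)
step 8: (200767, 11749)  from 2·(72812,4261) + (55143,3227)
step 9: (2281249, 133500)  from 11·(200767,11749) + (72812,4261)
(x₁, y₁) = (2281249, 133500);  2281249² − 292·133500² = 1 ✓
(x_2, y_2) = (2281249·2281249 + 292·133500·133500, 2281249·133500 + 133500·2281249) = (10408194000001, 609093483000)
(x_3, y_3) = (2281249·10408194000001 + 292·133500·609093483000, 2281249·609093483000 + 133500·10408194000001) = (47487364308614281249, 2778987798000400500)
(x_4, y_4) = (2281249·47487364308614281249 + 292·133500·2778987798000400500, 2281249·2778987798000400500 + 133500·47487364308614281249) = (216661004683313632776000001, 12679126270400622186966000)
(x_5, y_5) = (2281249·216661004683313632776000001 + 292·133500·12679126270400622186966000, 2281249·12679126270400622186966000 + 133500·216661004683313632776000001) = (988515400545561595548925838281249, 57848488250447518938990000667500)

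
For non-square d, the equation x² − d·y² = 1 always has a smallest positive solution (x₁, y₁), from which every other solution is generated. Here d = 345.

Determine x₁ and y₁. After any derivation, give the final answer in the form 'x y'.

6761 364

√345 = [18; 1,1,2,1,6,1,2,1,1,36, …], period ℓ=10 (even) → k=9
a_0=18:  p_0=18·1+0=18,  q_0=18·0+1=1
a_1=1:  p_1=1·18+1=19,  q_1=1·1+0=1
…
a_4=1:  p_4=1·93+37=130,  q_4=1·5+2=7
a_5=6:  p_5=6·130+93=873,  q_5=6·7+5=47
…
a_7=2:  p_7=2·1003+873=2879,  q_7=2·54+47=155
a_8=1:  p_8=1·2879+1003=3882,  q_8=1·155+54=209
a_9=1:  p_9=1·3882+2879=6761,  q_9=1·209+155=364
(x₁, y₁) = (6761, 364);  6761² − 345·364² = 1 ✓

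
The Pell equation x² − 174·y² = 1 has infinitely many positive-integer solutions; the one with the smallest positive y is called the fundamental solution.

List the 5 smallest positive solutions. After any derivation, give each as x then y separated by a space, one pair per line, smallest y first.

1451 110
4210801 319220
12219743051 926376330
35461690123201 2688343790440
102909812517786251 7801572753480550

d=174: √d = [13; 5,4,5,26] (ℓ=4, even), read p_3/q_3
k=0  a_k=13  p_k/q_k = 13/1
k=1  a_k=5  p_k/q_k = 66/5
k=2  a_k=4  p_k/q_k = 277/21
k=3  a_k=5  p_k/q_k = 1451/110
→ (1451, 110).  Check: 1451²=2105401, 174·110²=2105400, difference 1.
(x_2, y_2) = (1451·1451 + 174·110·110, 1451·110 + 110·1451) = (4210801, 319220)
(x_3, y_3) = (1451·4210801 + 174·110·319220, 1451·319220 + 110·4210801) = (12219743051, 926376330)
(x_4, y_4) = (1451·12219743051 + 174·110·926376330, 1451·926376330 + 110·12219743051) = (35461690123201, 2688343790440)
(x_5, y_5) = (1451·35461690123201 + 174·110·2688343790440, 1451·2688343790440 + 110·35461690123201) = (102909812517786251, 7801572753480550)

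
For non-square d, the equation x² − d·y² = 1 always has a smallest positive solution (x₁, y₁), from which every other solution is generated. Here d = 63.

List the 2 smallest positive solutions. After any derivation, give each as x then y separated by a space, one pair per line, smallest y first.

8 1
127 16

√63 = [7; 1,14, …], period ℓ=2 (even) → k=1
k=0  a_k=7  p_k/q_k = 7/1
k=1  a_k=1  p_k/q_k = 8/1
→ (8, 1).  Check: 8²=64, 63·1²=63, difference 1.
(8+1√63)^2 = 127 + 16√63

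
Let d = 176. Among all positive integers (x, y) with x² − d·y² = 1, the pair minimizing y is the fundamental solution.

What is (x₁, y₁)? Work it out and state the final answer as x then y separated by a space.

199 15

d=176: √d = [13; 3,1,3,26] (ℓ=4, even), read p_3/q_3
step 0: (13, 1)  from 13·(1,0) + (0,1)
…
step 2: (53, 4)  from 1·(40,3) + (13,1)
step 3: (199, 15)  from 3·(53,4) + (40,3)
fundamental: x₁=199, y₁=15  (since 39601 − 176·225 = 1)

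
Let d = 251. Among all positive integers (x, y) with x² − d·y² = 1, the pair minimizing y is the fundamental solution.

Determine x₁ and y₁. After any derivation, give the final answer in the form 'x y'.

d=251: √d = [15; 1,5,2,1,2,…,5,1,30] (ℓ=14, even), read p_13/q_13
i=0: a=15 ⇒ p=15, q=1
i=1: a=1 ⇒ p=16, q=1
…
i=3: a=2 ⇒ p=206, q=13
i=4: a=1 ⇒ p=301, q=19
i=5: a=2 ⇒ p=808, q=51
…
i=8: a=2 ⇒ p=61043, q=3853
…
i=12: a=5 ⇒ p=3097857, q=195535
i=13: a=1 ⇒ p=3674890, q=231957
→ (3674890, 231957).  Check: 3674890²=13504816512100, 251·231957²=13504816512099, difference 1.

3674890 231957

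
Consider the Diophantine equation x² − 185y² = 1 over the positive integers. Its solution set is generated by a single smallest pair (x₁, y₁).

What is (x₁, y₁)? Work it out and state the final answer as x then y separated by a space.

9249 680

√185 = [13; 1,1,1,1,26, …], period ℓ=5 (odd) → k=9
step 0: (13, 1)  from 13·(1,0) + (0,1)
step 1: (14, 1)  from 1·(13,1) + (1,0)
step 2: (27, 2)  from 1·(14,1) + (13,1)
…
step 4: (68, 5)  from 1·(41,3) + (27,2)
step 5: (1809, 133)  from 26·(68,5) + (41,3)
…
step 7: (3686, 271)  from 1·(1877,138) + (1809,133)
step 8: (5563, 409)  from 1·(3686,271) + (1877,138)
step 9: (9249, 680)  from 1·(5563,409) + (3686,271)
→ (9249, 680).  Check: 9249²=85544001, 185·680²=85544000, difference 1.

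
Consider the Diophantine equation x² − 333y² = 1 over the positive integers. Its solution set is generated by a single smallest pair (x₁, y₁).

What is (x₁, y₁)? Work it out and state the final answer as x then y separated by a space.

73 4

[18; 4,36] for √333; ℓ=2 ⇒ convergent index 1
i=0: a=18 ⇒ p=18, q=1
i=1: a=4 ⇒ p=73, q=4
(x₁, y₁) = (73, 4);  73² − 333·4² = 1 ✓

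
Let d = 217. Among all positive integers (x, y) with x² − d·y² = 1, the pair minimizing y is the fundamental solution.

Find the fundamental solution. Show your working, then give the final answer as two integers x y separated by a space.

3844063 260952

d=217: √d = [14; 1,2,1,2,1,…,2,1,28] (ℓ=16, even), read p_15/q_15
step 0: (14, 1)  from 14·(1,0) + (0,1)
step 1: (15, 1)  from 1·(14,1) + (1,0)
step 2: (44, 3)  from 2·(15,1) + (14,1)
…
step 4: (162, 11)  from 2·(59,4) + (44,3)
…
step 9: (139163, 9447)  from 9·(15055,1022) + (3668,249)
step 10: (154218, 10469)  from 1·(139163,9447) + (15055,1022)
step 11: (293381, 19916)  from 1·(154218,10469) + (139163,9447)
step 12: (740980, 50301)  from 2·(293381,19916) + (154218,10469)
step 13: (1034361, 70217)  from 1·(740980,50301) + (293381,19916)
step 14: (2809702, 190735)  from 2·(1034361,70217) + (740980,50301)
step 15: (3844063, 260952)  from 1·(2809702,190735) + (1034361,70217)
→ (3844063, 260952).  Check: 3844063²=14776820347969, 217·260952²=14776820347968, difference 1.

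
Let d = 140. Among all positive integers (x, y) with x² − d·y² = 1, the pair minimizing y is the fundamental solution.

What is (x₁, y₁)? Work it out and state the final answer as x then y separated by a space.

71 6

d=140: √d = [11; 1,4,1,22] (ℓ=4, even), read p_3/q_3
a_0=11:  p_0=11·1+0=11,  q_0=11·0+1=1
…
a_2=4:  p_2=4·12+11=59,  q_2=4·1+1=5
a_3=1:  p_3=1·59+12=71,  q_3=1·5+1=6
(x₁, y₁) = (71, 6);  71² − 140·6² = 1 ✓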